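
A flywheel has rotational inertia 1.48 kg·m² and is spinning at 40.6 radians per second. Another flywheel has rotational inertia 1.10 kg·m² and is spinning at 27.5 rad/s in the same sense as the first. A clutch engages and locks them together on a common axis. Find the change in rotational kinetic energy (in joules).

ΔKE ≈ -54.1 J

The coupling torques are internal; angular momentum about the shared axis is conserved.
Taking A's sense as positive: L = (1.480)(40.6) + (1.100)(27.5) = 90.34 kg·m²·rad/s.
Combined I = 1.480 + 1.100 = 2.580 kg·m².
ω_f = L / I = 90.34 / 2.580 = 35.01 rad/s.
KE_i = ½ΣIω² = 1636 J; KE_f = ½(2.580)(35.01)² = 1582 J.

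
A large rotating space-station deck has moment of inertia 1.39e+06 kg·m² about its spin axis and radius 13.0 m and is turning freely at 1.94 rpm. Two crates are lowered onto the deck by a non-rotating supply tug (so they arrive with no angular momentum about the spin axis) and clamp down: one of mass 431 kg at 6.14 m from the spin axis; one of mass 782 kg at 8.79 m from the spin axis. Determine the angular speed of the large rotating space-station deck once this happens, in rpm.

ω_f ≈ 1.84 rpm

No external torque acts about the spin axis; L_before = L_after.
Added inertia Σmr² = (431)(6.14)² + (782)(8.79)² = 76670 kg·m²; I_f = 1.390e+06 + 76670 = 1.467e+06 kg·m².
ω_f = I_p ω_i / I_f = (1.390e+06)(1.94) / 1.467e+06 = 1.839 rpm.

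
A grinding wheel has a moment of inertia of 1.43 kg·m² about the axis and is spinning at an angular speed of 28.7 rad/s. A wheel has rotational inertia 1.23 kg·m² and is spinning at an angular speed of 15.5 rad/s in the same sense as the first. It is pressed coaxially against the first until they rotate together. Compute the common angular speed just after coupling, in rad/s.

|ω_f| ≈ 22.6 rad/s

No external torque acts about the common axis, so total angular momentum is conserved.
Taking A's sense as positive: L = (1.430)(28.7) + (1.230)(15.5) = 60.11 kg·m²·rad/s.
Combined I = 1.430 + 1.230 = 2.660 kg·m².
ω_f = L / I = 60.11 / 2.660 = 22.60 rad/s.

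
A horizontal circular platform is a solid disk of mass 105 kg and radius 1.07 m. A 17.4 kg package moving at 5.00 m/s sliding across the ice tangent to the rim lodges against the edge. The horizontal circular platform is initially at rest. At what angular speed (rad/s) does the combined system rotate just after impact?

About the central axle the impulsive forces during the collision are internal, so angular momentum about that axis is conserved.
I_p = ½(105)(1.07)² = 60.11 kg·m². Taking the sense of the package's angular momentum as positive, L_{package} = m v R = (17.4)(5.00)(1.07) = 93.09 kg·m²/s.
L_i = 0 + 93.09 = 93.09 kg·m²/s.
After sticking, I_f = I_p + m R² = 60.11 + (17.4)(1.07)² = 80.03 kg·m².
ω_f = L_i / I_f = 93.09 / 80.03 = 1.163 rad/s.

|ω_f| ≈ 1.16 rad/s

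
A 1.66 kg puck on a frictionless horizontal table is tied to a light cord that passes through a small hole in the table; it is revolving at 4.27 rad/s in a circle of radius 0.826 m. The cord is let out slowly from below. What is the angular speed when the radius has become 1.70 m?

ω₂ ≈ 1.01 rad/s

No torque about the axis ⇒ m r₁² ω₁ = m r₂² ω₂.
ω₂ = ω₁ (r₁/r₂)² = (4.27)(0.826/1.70)² = 1.008 rad/s.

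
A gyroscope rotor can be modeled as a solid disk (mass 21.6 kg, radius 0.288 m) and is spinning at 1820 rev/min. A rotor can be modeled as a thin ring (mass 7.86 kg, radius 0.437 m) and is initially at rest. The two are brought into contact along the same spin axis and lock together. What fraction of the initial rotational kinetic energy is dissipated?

No external torque acts about the common axis, so total angular momentum is conserved.
Moments of inertia: I_A = ½(21.6)(0.288)² = 0.8958 kg·m²; I_B = (7.86)(0.437)² = 1.501 kg·m².
Taking A's sense as positive: L = (0.8958)(1820) = 1630 kg·m²·rpm.
Combined I = 0.8958 + 1.501 = 2.397 kg·m².
ω_f = L / I = 1630 / 2.397 = 680.2 rpm.
KE_i = ½ΣIω² = 16270 J; KE_f = ½(2.397)(71.23)² = 6081 J.
Fraction dissipated = (KE_i − KE_f)/KE_i = 0.6263.

fraction ≈ 0.626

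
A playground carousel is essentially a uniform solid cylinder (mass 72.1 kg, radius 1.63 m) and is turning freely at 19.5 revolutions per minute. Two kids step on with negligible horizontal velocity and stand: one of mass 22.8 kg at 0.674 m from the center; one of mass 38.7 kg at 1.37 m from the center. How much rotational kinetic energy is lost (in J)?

energy lost ≈ 92.7 J

No external torque acts about the center; L_before = L_after.
I_p = ½(72.1)(1.63)² = 95.78 kg·m².
Added inertia Σmr² = (22.8)(0.674)² + (38.7)(1.37)² = 82.99 kg·m²; I_f = 95.78 + 82.99 = 178.8 kg·m².
ω_f = I_p ω_i / I_f = (95.78)(19.5) / 178.8 = 10.45 rpm.
KE_i = ½(95.78)(2.042 rad/s)² = 199.7 J; KE_f = ½(178.8)(1.094)² = 107.0 J.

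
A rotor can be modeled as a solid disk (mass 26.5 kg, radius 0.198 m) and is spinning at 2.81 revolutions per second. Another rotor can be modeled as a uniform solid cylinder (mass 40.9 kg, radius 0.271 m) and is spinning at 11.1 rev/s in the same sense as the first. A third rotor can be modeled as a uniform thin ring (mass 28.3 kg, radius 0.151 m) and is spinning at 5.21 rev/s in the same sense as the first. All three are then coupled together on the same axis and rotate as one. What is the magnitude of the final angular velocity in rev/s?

The coupling torques are internal; angular momentum about the shared axis is conserved.
Moments of inertia: I_A = ½(26.5)(0.198)² = 0.5195 kg·m²; I_B = ½(40.9)(0.271)² = 1.502 kg·m²; I_C = (28.3)(0.151)² = 0.6453 kg·m².
Taking A's sense as positive: L = (0.5195)(2.81) + (1.502)(11.1) + (0.6453)(5.21) = 21.49 kg·m²·rev/s.
Combined I = 0.5195 + 1.502 + 0.6453 = 2.667 kg·m².
ω_f = L / I = 21.49 / 2.667 = 8.060 rev/s.

|ω_f| ≈ 8.06 rev/s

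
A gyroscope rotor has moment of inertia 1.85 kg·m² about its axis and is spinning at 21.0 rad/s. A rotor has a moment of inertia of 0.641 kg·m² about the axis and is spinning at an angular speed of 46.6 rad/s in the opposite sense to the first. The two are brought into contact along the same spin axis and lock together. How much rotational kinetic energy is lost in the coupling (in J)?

No external torque acts about the common axis, so total angular momentum is conserved.
Taking A's sense as positive: L = (1.850)(21.0) − (0.6410)(46.6) = 8.979 kg·m²·rad/s.
Combined I = 1.850 + 0.6410 = 2.491 kg·m².
ω_f = L / I = 8.979 / 2.491 = 3.605 rad/s.
KE_i = ½ΣIω² = 1104 J; KE_f = ½(2.491)(3.605)² = 16.18 J.

ΔKE lost ≈ 1090 J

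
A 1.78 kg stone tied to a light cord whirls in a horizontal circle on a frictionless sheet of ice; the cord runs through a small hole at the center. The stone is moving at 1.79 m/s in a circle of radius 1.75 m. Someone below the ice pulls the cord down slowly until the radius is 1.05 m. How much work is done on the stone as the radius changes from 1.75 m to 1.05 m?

Central (radial) force ⇒ zero torque about the center ⇒ m v r is constant.
v₂ = v₁ r₁ / r₂ = (1.79)(1.75) / (1.05) = 2.983 m/s.
W = ΔKE = ½m(v₂² − v₁²) = 5.070 J.

W ≈ 5.07 J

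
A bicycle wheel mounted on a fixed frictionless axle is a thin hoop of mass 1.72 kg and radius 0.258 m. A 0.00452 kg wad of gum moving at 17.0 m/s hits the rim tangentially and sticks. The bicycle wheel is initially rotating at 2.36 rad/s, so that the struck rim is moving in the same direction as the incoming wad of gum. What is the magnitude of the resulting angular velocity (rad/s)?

About the axle the impulsive forces during the collision are internal, so angular momentum about that axis is conserved.
I_p = (1.72)(0.258)² = 0.1145 kg·m². Taking the sense of the wad of gum's angular momentum as positive, L_{wad} = m v R = (0.00452)(17.0)(0.258) = 0.01982 kg·m²/s.
L_i = +I_p ω_p + m v R = +(0.1145)(2.36) + 0.01982 = 0.2900 kg·m²/s.
After sticking, I_f = I_p + m R² = 0.1145 + (0.00452)(0.258)² = 0.1148 kg·m².
ω_f = L_i / I_f = 0.2900 / 0.1148 = 2.527 rad/s.

|ω_f| ≈ 2.53 rad/s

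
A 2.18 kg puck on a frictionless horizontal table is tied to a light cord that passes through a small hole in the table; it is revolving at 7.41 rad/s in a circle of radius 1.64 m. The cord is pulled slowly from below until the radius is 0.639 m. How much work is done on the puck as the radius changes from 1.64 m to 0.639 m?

The constraining force is radial, so m r² ω about the center is conserved.
ω₂ = ω₁ (r₁/r₂)² = (7.41)(1.64/0.639)² = 48.81 rad/s.
W = ΔKE = ½m(v₂² − v₁²) = 899.3 J.

W ≈ 899 J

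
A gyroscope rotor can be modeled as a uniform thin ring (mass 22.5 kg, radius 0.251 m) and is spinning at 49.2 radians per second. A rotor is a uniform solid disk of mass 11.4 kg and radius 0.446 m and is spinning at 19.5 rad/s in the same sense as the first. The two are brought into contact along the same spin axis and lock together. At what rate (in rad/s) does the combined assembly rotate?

|ω_f| ≈ 36.0 rad/s

No external torque acts about the common axis, so total angular momentum is conserved.
Moments of inertia: I_A = (22.5)(0.251)² = 1.418 kg·m²; I_B = ½(11.4)(0.446)² = 1.134 kg·m².
Taking A's sense as positive: L = (1.418)(49.2) + (1.134)(19.5) = 91.85 kg·m²·rad/s.
Combined I = 1.418 + 1.134 = 2.551 kg·m².
ω_f = L / I = 91.85 / 2.551 = 36.00 rad/s.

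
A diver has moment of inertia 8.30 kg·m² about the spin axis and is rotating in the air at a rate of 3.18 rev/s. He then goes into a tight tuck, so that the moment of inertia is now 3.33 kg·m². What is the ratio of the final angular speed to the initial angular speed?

No external torque acts about the spin axis, so angular momentum is conserved.
ω₂/ω₁ = I₁/I₂ = 8.300 / 3.330 = 2.492.

ω₂/ω₁ ≈ 2.49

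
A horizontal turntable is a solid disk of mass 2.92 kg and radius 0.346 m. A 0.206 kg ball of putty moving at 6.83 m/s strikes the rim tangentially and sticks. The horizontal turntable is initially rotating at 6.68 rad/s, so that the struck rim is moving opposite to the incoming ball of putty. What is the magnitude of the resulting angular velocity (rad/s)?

The axle reaction passes through the axle and exerts no torque about it; angular momentum about the axle is conserved through the impact.
I_p = ½(2.92)(0.346)² = 0.1748 kg·m². Taking the sense of the ball of putty's angular momentum as positive, L_{ball} = m v R = (0.206)(6.83)(0.346) = 0.4868 kg·m²/s.
L_i = −I_p ω_p + m v R = −(0.1748)(6.68) + 0.4868 = -0.6808 kg·m²/s.
After sticking, I_f = I_p + m R² = 0.1748 + (0.206)(0.346)² = 0.1994 kg·m².
ω_f = L_i / I_f = -0.6808 / 0.1994 = -3.413 rad/s.

|ω_f| ≈ 3.41 rad/s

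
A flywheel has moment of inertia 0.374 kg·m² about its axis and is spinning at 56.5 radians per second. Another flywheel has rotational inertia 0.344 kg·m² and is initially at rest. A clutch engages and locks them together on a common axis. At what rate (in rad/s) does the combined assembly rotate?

No external torque acts about the common axis, so total angular momentum is conserved.
Taking A's sense as positive: L = (0.3740)(56.5) = 21.13 kg·m²·rad/s.
Combined I = 0.3740 + 0.3440 = 0.7180 kg·m².
ω_f = L / I = 21.13 / 0.7180 = 29.43 rad/s.

|ω_f| ≈ 29.4 rad/s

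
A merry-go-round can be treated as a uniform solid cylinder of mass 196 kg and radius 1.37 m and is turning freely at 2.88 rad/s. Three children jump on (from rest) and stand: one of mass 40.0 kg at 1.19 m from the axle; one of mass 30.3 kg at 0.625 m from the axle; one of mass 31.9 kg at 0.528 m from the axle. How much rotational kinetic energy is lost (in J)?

No external torque acts about the axle; L_before = L_after.
I_p = ½(196)(1.37)² = 183.9 kg·m².
Added inertia Σmr² = (40.0)(1.19)² + (30.3)(0.625)² + (31.9)(0.528)² = 77.37 kg·m²; I_f = 183.9 + 77.37 = 261.3 kg·m².
ω_f = I_p ω_i / I_f = (183.9)(2.88) / 261.3 = 2.027 rad/s.
KE_i = ½(183.9)(2.880 rad/s)² = 762.8 J; KE_f = ½(261.3)(2.027)² = 537.0 J.

energy lost ≈ 226 J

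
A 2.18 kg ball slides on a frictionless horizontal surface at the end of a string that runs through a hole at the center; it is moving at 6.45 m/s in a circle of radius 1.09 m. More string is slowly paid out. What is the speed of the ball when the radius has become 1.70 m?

The only horizontal force on the mass is along the cord (radial), so it exerts no torque about the hole and angular momentum m v r is conserved.
v₂ = v₁ r₁ / r₂ = (6.45)(1.09) / (1.70) = 4.136 m/s.

v₂ ≈ 4.14 m/s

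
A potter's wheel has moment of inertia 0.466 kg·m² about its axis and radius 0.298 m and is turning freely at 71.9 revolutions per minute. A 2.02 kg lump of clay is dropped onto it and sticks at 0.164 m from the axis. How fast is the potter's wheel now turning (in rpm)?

The added mass arrives with no angular momentum about the axis, and any external torque about the axis is negligible, so the system's angular momentum is conserved.
Added inertia Σmr² = (2.02)(0.164)² = 0.05433 kg·m²; I_f = 0.4660 + 0.05433 = 0.5203 kg·m².
ω_f = I_p ω_i / I_f = (0.4660)(71.9) / 0.5203 = 64.39 rpm.

ω_f ≈ 64.4 rpm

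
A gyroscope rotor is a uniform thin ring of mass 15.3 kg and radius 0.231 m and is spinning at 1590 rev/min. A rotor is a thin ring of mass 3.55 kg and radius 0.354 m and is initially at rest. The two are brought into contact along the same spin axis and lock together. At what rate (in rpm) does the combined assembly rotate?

The coupling torques are internal; angular momentum about the shared axis is conserved.
Moments of inertia: I_A = (15.3)(0.231)² = 0.8164 kg·m²; I_B = (3.55)(0.354)² = 0.4449 kg·m².
Taking A's sense as positive: L = (0.8164)(1590) = 1298 kg·m²·rpm.
Combined I = 0.8164 + 0.4449 = 1.261 kg·m².
ω_f = L / I = 1298 / 1.261 = 1029 rpm.

|ω_f| ≈ 1030 rpm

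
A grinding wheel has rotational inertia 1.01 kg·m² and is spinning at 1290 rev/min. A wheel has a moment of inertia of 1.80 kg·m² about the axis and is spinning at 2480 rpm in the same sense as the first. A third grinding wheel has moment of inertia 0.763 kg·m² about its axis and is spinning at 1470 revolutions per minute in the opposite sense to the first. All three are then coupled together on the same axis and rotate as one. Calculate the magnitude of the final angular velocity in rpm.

No external torque acts about the common axis, so total angular momentum is conserved.
Taking A's sense as positive: L = (1.010)(1290) + (1.800)(2480) − (0.7630)(1470) = 4645 kg·m²·rpm.
Combined I = 1.010 + 1.800 + 0.7630 = 3.573 kg·m².
ω_f = L / I = 4645 / 3.573 = 1300 rpm.

|ω_f| ≈ 1300 rpm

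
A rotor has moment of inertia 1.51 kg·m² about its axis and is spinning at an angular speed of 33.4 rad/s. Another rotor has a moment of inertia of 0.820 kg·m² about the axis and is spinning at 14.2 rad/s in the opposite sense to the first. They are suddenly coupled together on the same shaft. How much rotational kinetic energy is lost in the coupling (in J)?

The coupling torques are internal; angular momentum about the shared axis is conserved.
Taking A's sense as positive: L = (1.510)(33.4) − (0.8200)(14.2) = 38.79 kg·m²·rad/s.
Combined I = 1.510 + 0.8200 = 2.330 kg·m².
ω_f = L / I = 38.79 / 2.330 = 16.65 rad/s.
KE_i = ½ΣIω² = 924.9 J; KE_f = ½(2.330)(16.65)² = 322.9 J.

ΔKE lost ≈ 602 J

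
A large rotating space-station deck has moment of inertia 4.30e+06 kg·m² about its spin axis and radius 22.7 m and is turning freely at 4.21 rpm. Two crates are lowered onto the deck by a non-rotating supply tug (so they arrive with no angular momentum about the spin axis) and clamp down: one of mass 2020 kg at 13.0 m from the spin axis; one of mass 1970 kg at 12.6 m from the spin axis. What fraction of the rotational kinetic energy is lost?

The added mass arrives with no angular momentum about the spin axis, and any external torque about the spin axis is negligible, so the system's angular momentum is conserved.
Added inertia Σmr² = (2020)(13.0)² + (1970)(12.6)² = 6.541e+05 kg·m²; I_f = 4.300e+06 + 6.541e+05 = 4.954e+06 kg·m².
ω_f = I_p ω_i / I_f = (4.300e+06)(4.21) / 4.954e+06 = 3.654 rpm.
KE_i = ½(4.300e+06)(0.4409 rad/s)² = 4.179e+05 J; KE_f = ½(4.954e+06)(0.3827)² = 3.627e+05 J.
Fraction lost = 0.1320.

fraction ≈ 0.132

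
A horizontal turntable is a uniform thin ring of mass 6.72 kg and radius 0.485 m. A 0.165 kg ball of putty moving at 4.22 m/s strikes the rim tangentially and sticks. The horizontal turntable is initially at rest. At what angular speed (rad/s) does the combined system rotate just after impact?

The axle reaction passes through the axle and exerts no torque about it; angular momentum about the axle is conserved through the impact.
I_p = (6.72)(0.485)² = 1.581 kg·m². Taking the sense of the ball of putty's angular momentum as positive, L_{ball} = m v R = (0.165)(4.22)(0.485) = 0.3377 kg·m²/s.
L_i = 0 + 0.3377 = 0.3377 kg·m²/s.
After sticking, I_f = I_p + m R² = 1.581 + (0.165)(0.485)² = 1.620 kg·m².
ω_f = L_i / I_f = 0.3377 / 1.620 = 0.2085 rad/s.

|ω_f| ≈ 0.209 rad/s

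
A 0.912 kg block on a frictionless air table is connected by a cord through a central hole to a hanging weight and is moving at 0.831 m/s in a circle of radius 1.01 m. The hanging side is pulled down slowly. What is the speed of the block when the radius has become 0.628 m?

v₂ ≈ 1.34 m/s

The only horizontal force on the mass is along the cord (radial), so it exerts no torque about the hole and angular momentum m v r is conserved.
v₂ = v₁ r₁ / r₂ = (0.831)(1.01) / (0.628) = 1.336 m/s.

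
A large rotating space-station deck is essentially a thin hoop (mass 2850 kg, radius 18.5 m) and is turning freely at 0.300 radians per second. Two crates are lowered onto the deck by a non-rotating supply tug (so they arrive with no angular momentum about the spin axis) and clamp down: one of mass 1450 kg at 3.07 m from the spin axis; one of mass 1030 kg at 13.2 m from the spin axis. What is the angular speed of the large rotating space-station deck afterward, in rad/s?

ω_f ≈ 0.250 rad/s

No external torque acts about the spin axis; L_before = L_after.
I_p = (2850)(18.5)² = 9.754e+05 kg·m².
Added inertia Σmr² = (1450)(3.07)² + (1030)(13.2)² = 1.931e+05 kg·m²; I_f = 9.754e+05 + 1.931e+05 = 1.169e+06 kg·m².
ω_f = I_p ω_i / I_f = (9.754e+05)(0.300) / 1.169e+06 = 0.2504 rad/s.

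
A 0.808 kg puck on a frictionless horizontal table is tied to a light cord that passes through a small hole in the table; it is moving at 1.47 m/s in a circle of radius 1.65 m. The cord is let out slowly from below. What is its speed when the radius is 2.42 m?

Central (radial) force ⇒ zero torque about the center ⇒ m v r is constant.
v₂ = v₁ r₁ / r₂ = (1.47)(1.65) / (2.42) = 1.002 m/s.

v₂ ≈ 1.00 m/s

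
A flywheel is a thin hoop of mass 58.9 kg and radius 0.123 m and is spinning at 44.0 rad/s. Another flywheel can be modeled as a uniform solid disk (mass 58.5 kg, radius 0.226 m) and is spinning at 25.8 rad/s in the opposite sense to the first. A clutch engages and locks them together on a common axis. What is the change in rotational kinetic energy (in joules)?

No external torque acts about the common axis, so total angular momentum is conserved.
Moments of inertia: I_A = (58.9)(0.123)² = 0.8911 kg·m²; I_B = ½(58.5)(0.226)² = 1.494 kg·m².
Taking A's sense as positive: L = (0.8911)(44.0) − (1.494)(25.8) = 0.6638 kg·m²·rad/s.
Combined I = 0.8911 + 1.494 = 2.385 kg·m².
ω_f = L / I = 0.6638 / 2.385 = 0.2783 rad/s.
KE_i = ½ΣIω² = 1360 J; KE_f = ½(2.385)(0.2783)² = 0.09238 J.

ΔKE ≈ -1360 J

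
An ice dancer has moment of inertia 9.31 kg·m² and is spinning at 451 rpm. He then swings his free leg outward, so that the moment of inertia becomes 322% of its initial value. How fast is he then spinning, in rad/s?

ω₂ ≈ 14.7 rad/s

No external torque acts about the spin axis, so angular momentum is conserved.
I₂ = 3.22 × 9.31 = 29.98 kg·m².
ω₂ = I₁ω₁ / I₂ = (9.310)(451 rpm) / (29.98) = 140.1 rpm = 14.67 rad/s.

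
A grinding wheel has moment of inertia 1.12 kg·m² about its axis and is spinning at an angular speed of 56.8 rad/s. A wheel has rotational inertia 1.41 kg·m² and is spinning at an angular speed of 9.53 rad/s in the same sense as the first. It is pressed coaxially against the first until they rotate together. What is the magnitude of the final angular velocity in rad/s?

The coupling torques are internal; angular momentum about the shared axis is conserved.
Taking A's sense as positive: L = (1.120)(56.8) + (1.410)(9.53) = 77.05 kg·m²·rad/s.
Combined I = 1.120 + 1.410 = 2.530 kg·m².
ω_f = L / I = 77.05 / 2.530 = 30.46 rad/s.

|ω_f| ≈ 30.5 rad/s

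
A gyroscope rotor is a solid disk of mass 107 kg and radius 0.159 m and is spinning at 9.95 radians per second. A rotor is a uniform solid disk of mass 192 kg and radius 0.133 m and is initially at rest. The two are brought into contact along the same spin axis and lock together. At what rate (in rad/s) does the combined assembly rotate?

|ω_f| ≈ 4.41 rad/s

The coupling torques are internal; angular momentum about the shared axis is conserved.
Moments of inertia: I_A = ½(107)(0.159)² = 1.353 kg·m²; I_B = ½(192)(0.133)² = 1.698 kg·m².
Taking A's sense as positive: L = (1.353)(9.95) = 13.46 kg·m²·rad/s.
Combined I = 1.353 + 1.698 = 3.051 kg·m².
ω_f = L / I = 13.46 / 3.051 = 4.411 rad/s.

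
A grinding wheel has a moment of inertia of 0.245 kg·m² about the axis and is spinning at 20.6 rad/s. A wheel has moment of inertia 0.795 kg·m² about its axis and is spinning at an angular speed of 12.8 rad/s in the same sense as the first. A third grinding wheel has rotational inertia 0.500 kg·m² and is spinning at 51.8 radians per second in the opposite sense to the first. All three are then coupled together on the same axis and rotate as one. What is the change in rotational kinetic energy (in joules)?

The coupling torques are internal; angular momentum about the shared axis is conserved.
Taking A's sense as positive: L = (0.2450)(20.6) + (0.7950)(12.8) − (0.5000)(51.8) = -10.68 kg·m²·rad/s.
Combined I = 0.2450 + 0.7950 + 0.5000 = 1.540 kg·m².
ω_f = L / I = -10.68 / 1.540 = -6.933 rad/s.
KE_i = ½ΣIω² = 787.9 J; KE_f = ½(1.540)(6.933)² = 37.01 J.

ΔKE ≈ -751 J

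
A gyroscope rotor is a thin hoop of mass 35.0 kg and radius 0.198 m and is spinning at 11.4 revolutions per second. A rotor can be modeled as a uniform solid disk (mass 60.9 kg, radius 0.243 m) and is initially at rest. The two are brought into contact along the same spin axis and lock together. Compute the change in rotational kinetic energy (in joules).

No external torque acts about the common axis, so total angular momentum is conserved.
Moments of inertia: I_A = (35.0)(0.198)² = 1.372 kg·m²; I_B = ½(60.9)(0.243)² = 1.798 kg·m².
Taking A's sense as positive: L = (1.372)(11.4) = 15.64 kg·m²·rev/s.
Combined I = 1.372 + 1.798 = 3.170 kg·m².
ω_f = L / I = 15.64 / 3.170 = 4.934 rev/s.
KE_i = ½ΣIω² = 3520 J; KE_f = ½(3.170)(31.00)² = 1524 J.

ΔKE ≈ -2000 J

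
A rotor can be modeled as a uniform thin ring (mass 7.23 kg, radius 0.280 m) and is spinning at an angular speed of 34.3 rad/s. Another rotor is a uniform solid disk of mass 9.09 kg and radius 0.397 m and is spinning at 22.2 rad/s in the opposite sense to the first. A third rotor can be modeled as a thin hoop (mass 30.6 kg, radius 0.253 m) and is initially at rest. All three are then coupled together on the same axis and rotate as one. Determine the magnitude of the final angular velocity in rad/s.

|ω_f| ≈ 1.09 rad/s

No external torque acts about the common axis, so total angular momentum is conserved.
Moments of inertia: I_A = (7.23)(0.280)² = 0.5668 kg·m²; I_B = ½(9.09)(0.397)² = 0.7163 kg·m²; I_C = (30.6)(0.253)² = 1.959 kg·m².
Taking A's sense as positive: L = (0.5668)(34.3) − (0.7163)(22.2) = 3.540 kg·m²·rad/s.
Combined I = 0.5668 + 0.7163 + 1.959 = 3.242 kg·m².
ω_f = L / I = 3.540 / 3.242 = 1.092 rad/s.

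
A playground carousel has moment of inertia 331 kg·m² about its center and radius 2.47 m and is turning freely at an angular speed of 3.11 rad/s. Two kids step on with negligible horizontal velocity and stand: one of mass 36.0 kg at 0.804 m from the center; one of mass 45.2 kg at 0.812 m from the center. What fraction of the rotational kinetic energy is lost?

The added mass arrives with no angular momentum about the center, and any external torque about the center is negligible, so the system's angular momentum is conserved.
Added inertia Σmr² = (36.0)(0.804)² + (45.2)(0.812)² = 53.07 kg·m²; I_f = 331.0 + 53.07 = 384.1 kg·m².
ω_f = I_p ω_i / I_f = (331.0)(3.11) / 384.1 = 2.680 rad/s.
KE_i = ½(331.0)(3.110 rad/s)² = 1601 J; KE_f = ½(384.1)(2.680)² = 1380 J.
Fraction lost = 0.1382.

fraction ≈ 0.138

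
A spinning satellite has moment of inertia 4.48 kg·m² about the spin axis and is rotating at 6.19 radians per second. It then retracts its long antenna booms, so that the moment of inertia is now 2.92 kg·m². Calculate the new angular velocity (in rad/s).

With no external torque about the axis, L is conserved: I₁ω₁ = I₂ω₂.
ω₂ = I₁ω₁ / I₂ = (4.480)(6.19 rad/s) / (2.920) = 9.497 rad/s.

ω₂ ≈ 9.50 rad/s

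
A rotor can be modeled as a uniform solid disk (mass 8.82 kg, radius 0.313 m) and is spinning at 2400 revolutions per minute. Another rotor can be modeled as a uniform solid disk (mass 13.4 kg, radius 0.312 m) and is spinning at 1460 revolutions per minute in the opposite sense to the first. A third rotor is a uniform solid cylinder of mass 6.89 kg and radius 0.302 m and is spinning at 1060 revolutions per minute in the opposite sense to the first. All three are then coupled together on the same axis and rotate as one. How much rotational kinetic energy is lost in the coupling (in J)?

ΔKE lost ≈ 23000 J

No external torque acts about the common axis, so total angular momentum is conserved.
Moments of inertia: I_A = ½(8.82)(0.313)² = 0.4320 kg·m²; I_B = ½(13.4)(0.312)² = 0.6522 kg·m²; I_C = ½(6.89)(0.302)² = 0.3142 kg·m².
Taking A's sense as positive: L = (0.4320)(2400) − (0.6522)(1460) − (0.3142)(1060) = -248.4 kg·m²·rpm.
Combined I = 0.4320 + 0.6522 + 0.3142 = 1.398 kg·m².
ω_f = L / I = -248.4 / 1.398 = -177.6 rpm.
KE_i = ½ΣIω² = 23200 J; KE_f = ½(1.398)(18.60)² = 241.9 J.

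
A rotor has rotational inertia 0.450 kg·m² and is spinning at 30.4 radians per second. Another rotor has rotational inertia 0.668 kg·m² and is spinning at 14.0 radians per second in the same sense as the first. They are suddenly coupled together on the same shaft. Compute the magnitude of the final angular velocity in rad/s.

|ω_f| ≈ 20.6 rad/s

The coupling torques are internal; angular momentum about the shared axis is conserved.
Taking A's sense as positive: L = (0.4500)(30.4) + (0.6680)(14.0) = 23.03 kg·m²·rad/s.
Combined I = 0.4500 + 0.6680 = 1.118 kg·m².
ω_f = L / I = 23.03 / 1.118 = 20.60 rad/s.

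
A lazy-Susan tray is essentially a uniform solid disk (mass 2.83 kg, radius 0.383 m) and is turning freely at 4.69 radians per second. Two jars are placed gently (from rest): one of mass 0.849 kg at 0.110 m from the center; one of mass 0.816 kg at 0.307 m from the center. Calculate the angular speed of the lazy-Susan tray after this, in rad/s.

The added mass arrives with no angular momentum about the center, and any external torque about the center is negligible, so the system's angular momentum is conserved.
I_p = ½(2.83)(0.383)² = 0.2076 kg·m².
Added inertia Σmr² = (0.849)(0.110)² + (0.816)(0.307)² = 0.08718 kg·m²; I_f = 0.2076 + 0.08718 = 0.2947 kg·m².
ω_f = I_p ω_i / I_f = (0.2076)(4.69) / 0.2947 = 3.303 rad/s.

ω_f ≈ 3.30 rad/s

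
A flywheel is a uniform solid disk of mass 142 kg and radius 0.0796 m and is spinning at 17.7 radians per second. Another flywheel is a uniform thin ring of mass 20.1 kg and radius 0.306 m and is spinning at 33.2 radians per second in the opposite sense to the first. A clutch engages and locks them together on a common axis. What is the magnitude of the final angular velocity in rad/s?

|ω_f| ≈ 23.4 rad/s

The coupling torques are internal; angular momentum about the shared axis is conserved.
Moments of inertia: I_A = ½(142)(0.0796)² = 0.4499 kg·m²; I_B = (20.1)(0.306)² = 1.882 kg·m².
Taking A's sense as positive: L = (0.4499)(17.7) − (1.882)(33.2) = -54.52 kg·m²·rad/s.
Combined I = 0.4499 + 1.882 = 2.332 kg·m².
ω_f = L / I = -54.52 / 2.332 = -23.38 rad/s.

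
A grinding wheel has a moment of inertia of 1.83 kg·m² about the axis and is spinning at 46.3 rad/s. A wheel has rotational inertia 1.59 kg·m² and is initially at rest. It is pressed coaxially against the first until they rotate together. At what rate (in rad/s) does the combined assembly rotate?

No external torque acts about the common axis, so total angular momentum is conserved.
Taking A's sense as positive: L = (1.830)(46.3) = 84.73 kg·m²·rad/s.
Combined I = 1.830 + 1.590 = 3.420 kg·m².
ω_f = L / I = 84.73 / 3.420 = 24.77 rad/s.

|ω_f| ≈ 24.8 rad/s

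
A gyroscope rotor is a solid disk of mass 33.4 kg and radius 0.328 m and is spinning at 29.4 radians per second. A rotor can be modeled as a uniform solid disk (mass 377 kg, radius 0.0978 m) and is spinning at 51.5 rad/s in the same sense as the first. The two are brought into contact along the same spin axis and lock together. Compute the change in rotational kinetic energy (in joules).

The coupling torques are internal; angular momentum about the shared axis is conserved.
Moments of inertia: I_A = ½(33.4)(0.328)² = 1.797 kg·m²; I_B = ½(377)(0.0978)² = 1.803 kg·m².
Taking A's sense as positive: L = (1.797)(29.4) + (1.803)(51.5) = 145.7 kg·m²·rad/s.
Combined I = 1.797 + 1.803 = 3.600 kg·m².
ω_f = L / I = 145.7 / 3.600 = 40.47 rad/s.
KE_i = ½ΣIω² = 3167 J; KE_f = ½(3.600)(40.47)² = 2948 J.

ΔKE ≈ -220 J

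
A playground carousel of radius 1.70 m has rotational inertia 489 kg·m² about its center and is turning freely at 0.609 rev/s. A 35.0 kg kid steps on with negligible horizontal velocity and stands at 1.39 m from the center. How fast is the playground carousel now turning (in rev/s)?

ω_f ≈ 0.535 rev/s

The added mass arrives with no angular momentum about the center, and any external torque about the center is negligible, so the system's angular momentum is conserved.
Added inertia Σmr² = (35.0)(1.39)² = 67.62 kg·m²; I_f = 489.0 + 67.62 = 556.6 kg·m².
ω_f = I_p ω_i / I_f = (489.0)(0.609) / 556.6 = 0.5350 rev/s.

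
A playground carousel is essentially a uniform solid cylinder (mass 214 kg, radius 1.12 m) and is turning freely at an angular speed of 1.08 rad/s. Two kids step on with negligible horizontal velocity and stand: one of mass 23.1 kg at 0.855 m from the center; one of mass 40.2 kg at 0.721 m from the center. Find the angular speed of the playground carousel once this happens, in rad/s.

ω_f ≈ 0.843 rad/s

The added mass arrives with no angular momentum about the center, and any external torque about the center is negligible, so the system's angular momentum is conserved.
I_p = ½(214)(1.12)² = 134.2 kg·m².
Added inertia Σmr² = (23.1)(0.855)² + (40.2)(0.721)² = 37.78 kg·m²; I_f = 134.2 + 37.78 = 172.0 kg·m².
ω_f = I_p ω_i / I_f = (134.2)(1.08) / 172.0 = 0.8428 rad/s.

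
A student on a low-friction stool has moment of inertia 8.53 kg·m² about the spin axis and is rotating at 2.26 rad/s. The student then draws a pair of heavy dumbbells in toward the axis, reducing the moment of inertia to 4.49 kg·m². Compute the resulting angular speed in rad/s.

ω₂ ≈ 4.29 rad/s

No external torque acts about the spin axis, so angular momentum is conserved.
ω₂ = I₁ω₁ / I₂ = (8.530)(2.26 rad/s) / (4.490) = 4.293 rad/s.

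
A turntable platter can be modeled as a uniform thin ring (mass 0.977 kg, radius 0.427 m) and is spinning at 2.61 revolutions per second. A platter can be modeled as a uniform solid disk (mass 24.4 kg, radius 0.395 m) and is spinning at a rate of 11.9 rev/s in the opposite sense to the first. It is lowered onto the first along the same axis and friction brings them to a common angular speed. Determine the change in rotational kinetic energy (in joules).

ΔKE ≈ -677 J

The coupling torques are internal; angular momentum about the shared axis is conserved.
Moments of inertia: I_A = (0.977)(0.427)² = 0.1781 kg·m²; I_B = ½(24.4)(0.395)² = 1.904 kg·m².
Taking A's sense as positive: L = (0.1781)(2.61) − (1.904)(11.9) = -22.19 kg·m²·rev/s.
Combined I = 0.1781 + 1.904 = 2.082 kg·m².
ω_f = L / I = -22.19 / 2.082 = -10.66 rev/s.
KE_i = ½ΣIω² = 5345 J; KE_f = ½(2.082)(66.97)² = 4668 J.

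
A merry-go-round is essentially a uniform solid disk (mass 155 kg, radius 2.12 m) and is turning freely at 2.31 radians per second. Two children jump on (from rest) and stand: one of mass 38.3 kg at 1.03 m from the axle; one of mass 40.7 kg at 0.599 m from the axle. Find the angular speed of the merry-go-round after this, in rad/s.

ω_f ≈ 1.99 rad/s

No external torque acts about the axle; L_before = L_after.
I_p = ½(155)(2.12)² = 348.3 kg·m².
Added inertia Σmr² = (38.3)(1.03)² + (40.7)(0.599)² = 55.24 kg·m²; I_f = 348.3 + 55.24 = 403.6 kg·m².
ω_f = I_p ω_i / I_f = (348.3)(2.31) / 403.6 = 1.994 rad/s.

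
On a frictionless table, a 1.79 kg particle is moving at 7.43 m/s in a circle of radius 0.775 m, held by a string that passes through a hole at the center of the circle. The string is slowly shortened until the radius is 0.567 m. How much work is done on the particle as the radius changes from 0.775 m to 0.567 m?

W ≈ 42.9 J

Central (radial) force ⇒ zero torque about the center ⇒ m v r is constant.
v₂ = v₁ r₁ / r₂ = (7.43)(0.775) / (0.567) = 10.16 m/s.
W = ΔKE = ½m(v₂² − v₁²) = 42.90 J.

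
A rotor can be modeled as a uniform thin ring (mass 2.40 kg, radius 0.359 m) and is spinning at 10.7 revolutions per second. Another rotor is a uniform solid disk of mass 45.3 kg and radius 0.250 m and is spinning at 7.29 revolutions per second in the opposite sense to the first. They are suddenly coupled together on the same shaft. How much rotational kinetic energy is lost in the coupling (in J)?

No external torque acts about the common axis, so total angular momentum is conserved.
Moments of inertia: I_A = (2.40)(0.359)² = 0.3093 kg·m²; I_B = ½(45.3)(0.250)² = 1.416 kg·m².
Taking A's sense as positive: L = (0.3093)(10.7) − (1.416)(7.29) = -7.010 kg·m²·rev/s.
Combined I = 0.3093 + 1.416 = 1.725 kg·m².
ω_f = L / I = -7.010 / 1.725 = -4.064 rev/s.
KE_i = ½ΣIω² = 2184 J; KE_f = ½(1.725)(25.54)² = 562.4 J.

ΔKE lost ≈ 1620 J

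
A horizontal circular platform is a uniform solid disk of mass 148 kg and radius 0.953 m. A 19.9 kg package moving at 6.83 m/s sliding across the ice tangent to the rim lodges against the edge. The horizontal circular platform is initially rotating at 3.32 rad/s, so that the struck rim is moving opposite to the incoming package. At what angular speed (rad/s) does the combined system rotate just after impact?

|ω_f| ≈ 1.10 rad/s

About the central axle the impulsive forces during the collision are internal, so angular momentum about that axis is conserved.
I_p = ½(148)(0.953)² = 67.21 kg·m². Taking the sense of the package's angular momentum as positive, L_{package} = m v R = (19.9)(6.83)(0.953) = 129.5 kg·m²/s.
L_i = −I_p ω_p + m v R = −(67.21)(3.32) + 129.5 = -93.60 kg·m²/s.
After sticking, I_f = I_p + m R² = 67.21 + (19.9)(0.953)² = 85.28 kg·m².
ω_f = L_i / I_f = -93.60 / 85.28 = -1.098 rad/s.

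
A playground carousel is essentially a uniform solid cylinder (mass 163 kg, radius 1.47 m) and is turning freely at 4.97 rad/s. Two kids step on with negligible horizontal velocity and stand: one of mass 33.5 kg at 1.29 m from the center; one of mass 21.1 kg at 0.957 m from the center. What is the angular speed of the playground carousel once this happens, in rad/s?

ω_f ≈ 3.48 rad/s

No external torque acts about the center; L_before = L_after.
I_p = ½(163)(1.47)² = 176.1 kg·m².
Added inertia Σmr² = (33.5)(1.29)² + (21.1)(0.957)² = 75.07 kg·m²; I_f = 176.1 + 75.07 = 251.2 kg·m².
ω_f = I_p ω_i / I_f = (176.1)(4.97) / 251.2 = 3.485 rad/s.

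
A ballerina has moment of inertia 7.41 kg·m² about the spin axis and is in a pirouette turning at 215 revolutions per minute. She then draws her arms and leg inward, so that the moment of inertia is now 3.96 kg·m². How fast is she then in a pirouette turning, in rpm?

ω₂ ≈ 402 rpm

Angular momentum about the spin axis is conserved since the torque about it is zero.
ω₂ = I₁ω₁ / I₂ = (7.410)(215 rpm) / (3.960) = 402.3 rpm.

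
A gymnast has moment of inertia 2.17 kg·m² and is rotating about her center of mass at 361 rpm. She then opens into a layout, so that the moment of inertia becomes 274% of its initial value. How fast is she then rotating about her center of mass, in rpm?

No external torque acts about the spin axis, so angular momentum is conserved.
I₂ = 2.74 × 2.17 = 5.946 kg·m².
ω₂ = I₁ω₁ / I₂ = (2.170)(361 rpm) / (5.946) = 131.8 rpm.

ω₂ ≈ 132 rpm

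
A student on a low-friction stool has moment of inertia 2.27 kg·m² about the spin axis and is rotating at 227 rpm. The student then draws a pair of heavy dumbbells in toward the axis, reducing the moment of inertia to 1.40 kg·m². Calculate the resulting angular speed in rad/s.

With no external torque about the axis, L is conserved: I₁ω₁ = I₂ω₂.
ω₂ = I₁ω₁ / I₂ = (2.270)(227 rpm) / (1.400) = 368.1 rpm = 38.54 rad/s.

ω₂ ≈ 38.5 rad/s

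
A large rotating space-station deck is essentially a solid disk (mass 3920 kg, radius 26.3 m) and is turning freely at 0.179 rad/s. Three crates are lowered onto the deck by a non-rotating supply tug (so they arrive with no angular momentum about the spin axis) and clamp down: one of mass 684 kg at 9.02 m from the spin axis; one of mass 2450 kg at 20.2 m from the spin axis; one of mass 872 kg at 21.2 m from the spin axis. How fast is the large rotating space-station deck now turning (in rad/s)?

No external torque acts about the spin axis; L_before = L_after.
I_p = ½(3920)(26.3)² = 1.356e+06 kg·m².
Added inertia Σmr² = (684)(9.02)² + (2450)(20.2)² + (872)(21.2)² = 1.447e+06 kg·m²; I_f = 1.356e+06 + 1.447e+06 = 2.803e+06 kg·m².
ω_f = I_p ω_i / I_f = (1.356e+06)(0.179) / 2.803e+06 = 0.08658 rad/s.

ω_f ≈ 0.0866 rad/s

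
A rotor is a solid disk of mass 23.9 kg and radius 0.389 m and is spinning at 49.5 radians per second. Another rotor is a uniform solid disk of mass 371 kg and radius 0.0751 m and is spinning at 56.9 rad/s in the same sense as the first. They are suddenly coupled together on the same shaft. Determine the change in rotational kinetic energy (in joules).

ΔKE ≈ -18.1 J

The coupling torques are internal; angular momentum about the shared axis is conserved.
Moments of inertia: I_A = ½(23.9)(0.389)² = 1.808 kg·m²; I_B = ½(371)(0.0751)² = 1.046 kg·m².
Taking A's sense as positive: L = (1.808)(49.5) + (1.046)(56.9) = 149.0 kg·m²·rad/s.
Combined I = 1.808 + 1.046 = 2.855 kg·m².
ω_f = L / I = 149.0 / 2.855 = 52.21 rad/s.
KE_i = ½ΣIω² = 3909 J; KE_f = ½(2.855)(52.21)² = 3891 J.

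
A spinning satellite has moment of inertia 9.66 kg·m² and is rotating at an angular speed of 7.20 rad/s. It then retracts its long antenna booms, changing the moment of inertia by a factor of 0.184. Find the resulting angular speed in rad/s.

No external torque acts about the spin axis, so angular momentum is conserved.
I₂ = 0.184 × 9.66 = 1.777 kg·m².
ω₂ = I₁ω₁ / I₂ = (9.660)(7.20 rad/s) / (1.777) = 39.13 rad/s.

ω₂ ≈ 39.1 rad/s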